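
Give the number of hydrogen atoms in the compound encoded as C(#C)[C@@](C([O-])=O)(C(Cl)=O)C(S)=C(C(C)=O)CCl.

Hydrogens are implicit in SMILES; fill each atom to its normal valence:
  7 × C: no H
  3 × O: no H
  2 × Cl: no H
  1 × C: 3 H
  1 × C: 2 H
  1 × C: 1 H
  1 × O (charge -1): no H
  1 × S: 1 H
  Total hydrogens = 7.

7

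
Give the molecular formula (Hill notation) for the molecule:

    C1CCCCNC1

Heavy atoms from the SMILES: 6 C, 1 N.
Implicit hydrogens by atom environment:
  6 × C: 2 H each → 12
  1 × N: 1 H
  Total hydrogens = 13.
Molecular formula: C6H13N

C6H13N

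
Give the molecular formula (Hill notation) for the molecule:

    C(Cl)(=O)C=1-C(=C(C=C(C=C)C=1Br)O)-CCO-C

Heavy atoms from the SMILES: 1 Br, 12 C, 1 Cl, 3 O.
Implicit hydrogens by atom environment:
  5 × C (aromatic): no H
  3 × C: 2 H each → 6
  2 × O: no H
  1 × Br: no H
  1 × C: 3 H
  1 × C (aromatic): 1 H
  1 × C: 1 H
  1 × C: no H
  1 × Cl: no H
  1 × O: 1 H
  Total hydrogens = 12.
Molecular formula: C12H12BrClO3

C12H12BrClO3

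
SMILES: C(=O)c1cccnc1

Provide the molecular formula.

Heavy atoms from the SMILES: 6 C, 1 N, 1 O.
Implicit hydrogens by atom environment:
  4 × C (aromatic): 1 H each → 4
  1 × C: 1 H
  1 × C (aromatic): no H
  1 × N (aromatic): no H
  1 × O: no H
  Total hydrogens = 5.
Molecular formula: C6H5NO

C6H5NO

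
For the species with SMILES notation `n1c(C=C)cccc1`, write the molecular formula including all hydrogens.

Heavy atoms from the SMILES: 7 C, 1 N.
Implicit hydrogens by atom environment:
  4 × C (aromatic): 1 H each → 4
  1 × C: 2 H
  1 × C: 1 H
  1 × C (aromatic): no H
  1 × N (aromatic): no H
  Total hydrogens = 7.
Molecular formula: C7H7N

C7H7N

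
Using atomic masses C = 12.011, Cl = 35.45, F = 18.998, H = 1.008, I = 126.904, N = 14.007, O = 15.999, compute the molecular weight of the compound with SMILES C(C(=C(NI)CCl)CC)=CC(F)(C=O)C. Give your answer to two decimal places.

Molecular formula: C10H14ClFINO.
M = 10×12.011 + 1×35.45 + 1×18.998 + 14×1.008 + 1×126.904 + 1×14.007 + 1×15.999 = 345.58 g/mol.

345.58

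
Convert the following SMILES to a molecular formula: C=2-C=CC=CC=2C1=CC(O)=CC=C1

C12H10O

Heavy atoms from the SMILES: 12 C, 1 O.
Implicit hydrogens by atom environment:
  9 × C (aromatic): 1 H each → 9
  3 × C (aromatic): no H
  1 × O: 1 H
  Total hydrogens = 10.
Molecular formula: C12H10O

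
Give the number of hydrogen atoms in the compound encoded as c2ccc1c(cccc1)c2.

Hydrogens are implicit in SMILES; fill each atom to its normal valence:
  8 × C (aromatic): 1 H each → 8
  2 × C (aromatic): no H
  Total hydrogens = 8.

8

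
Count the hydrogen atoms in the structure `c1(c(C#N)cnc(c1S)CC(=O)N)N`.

Hydrogens are implicit in SMILES; fill each atom to its normal valence:
  4 × C (aromatic): no H
  2 × C: no H
  2 × N: 2 H each → 4
  1 × C: 2 H
  1 × C (aromatic): 1 H
  1 × N (aromatic): no H
  1 × N: no H
  1 × O: no H
  1 × S: 1 H
  Total hydrogens = 8.

8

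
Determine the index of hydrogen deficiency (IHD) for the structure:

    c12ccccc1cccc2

7

Molecular formula from the SMILES: C10H8.
DoU = (2C + 2 + N − H − X)/2 = (2·10 + 2 + 0 − 8 − 0)/2 = 14/2 = 7.
(Structurally: 2 ring(s) + 5 π bond(s) = 7.)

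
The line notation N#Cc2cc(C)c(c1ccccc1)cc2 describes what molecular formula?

Heavy atoms from the SMILES: 14 C, 1 N.
Implicit hydrogens by atom environment:
  8 × C (aromatic): 1 H each → 8
  4 × C (aromatic): no H
  1 × C: 3 H
  1 × C: no H
  1 × N: no H
  Total hydrogens = 11.
Molecular formula: C14H11N

C14H11N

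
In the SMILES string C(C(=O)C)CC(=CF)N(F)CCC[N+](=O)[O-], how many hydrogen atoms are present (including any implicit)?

14

Hydrogens are implicit in SMILES; fill each atom to its normal valence:
  5 × C: 2 H each → 10
  2 × C: no H
  2 × F: no H
  2 × O: no H
  1 × C: 3 H
  1 × C: 1 H
  1 × N: no H
  1 × N (charge +1): no H
  1 × O (charge -1): no H
  Total hydrogens = 14.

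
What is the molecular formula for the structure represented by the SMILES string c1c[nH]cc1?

C4H5N

Heavy atoms from the SMILES: 4 C, 1 N.
Implicit hydrogens by atom environment:
  4 × C (aromatic): 1 H each → 4
  1 × N (aromatic): 1 H
  Total hydrogens = 5.
Molecular formula: C4H5N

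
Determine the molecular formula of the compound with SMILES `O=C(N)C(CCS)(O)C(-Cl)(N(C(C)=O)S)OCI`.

C8H14ClIN2O4S2

Heavy atoms from the SMILES: 8 C, 1 Cl, 1 I, 2 N, 4 O, 2 S.
Implicit hydrogens by atom environment:
  4 × C: no H
  3 × C: 2 H each → 6
  3 × O: no H
  2 × S: 1 H each → 2
  1 × C: 3 H
  1 × Cl: no H
  1 × I: no H
  1 × N: 2 H
  1 × N: no H
  1 × O: 1 H
  Total hydrogens = 14.
Molecular formula: C8H14ClIN2O4S2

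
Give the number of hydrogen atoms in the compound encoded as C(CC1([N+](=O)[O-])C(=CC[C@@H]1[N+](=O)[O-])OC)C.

14

Hydrogens are implicit in SMILES; fill each atom to its normal valence:
  3 × C: 2 H each → 6
  3 × O: no H
  2 × C: 3 H each → 6
  2 × C: 1 H each → 2
  2 × C: no H
  2 × N (charge +1): no H
  2 × O (charge -1): no H
  Total hydrogens = 14.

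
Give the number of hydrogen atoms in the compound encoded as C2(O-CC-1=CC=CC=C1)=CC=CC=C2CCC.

18

Hydrogens are implicit in SMILES; fill each atom to its normal valence:
  9 × C (aromatic): 1 H each → 9
  3 × C: 2 H each → 6
  3 × C (aromatic): no H
  1 × C: 3 H
  1 × O: no H
  Total hydrogens = 18.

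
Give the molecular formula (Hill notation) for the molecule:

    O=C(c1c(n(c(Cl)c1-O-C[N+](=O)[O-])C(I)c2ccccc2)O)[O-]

C13H9ClIN2O6-

Heavy atoms from the SMILES: 13 C, 1 Cl, 1 I, 2 N, 6 O.
Implicit hydrogens by atom environment:
  5 × C (aromatic): 1 H each → 5
  5 × C (aromatic): no H
  3 × O: no H
  2 × O (charge -1): no H
  1 × C: 2 H
  1 × C: 1 H
  1 × C: no H
  1 × Cl: no H
  1 × I: no H
  1 × N (aromatic): no H
  1 × N (charge +1): no H
  1 × O: 1 H
  Total hydrogens = 9.
Net charge -1.
Molecular formula: C13H9ClIN2O6-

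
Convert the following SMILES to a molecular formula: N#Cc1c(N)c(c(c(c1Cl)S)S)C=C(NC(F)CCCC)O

C14H17ClFN3OS2

Heavy atoms from the SMILES: 14 C, 1 Cl, 1 F, 3 N, 1 O, 2 S.
Implicit hydrogens by atom environment:
  6 × C (aromatic): no H
  3 × C: 2 H each → 6
  2 × C: 1 H each → 2
  2 × C: no H
  2 × S: 1 H each → 2
  1 × C: 3 H
  1 × Cl: no H
  1 × F: no H
  1 × N: 2 H
  1 × N: 1 H
  1 × N: no H
  1 × O: 1 H
  Total hydrogens = 17.
Molecular formula: C14H17ClFN3OS2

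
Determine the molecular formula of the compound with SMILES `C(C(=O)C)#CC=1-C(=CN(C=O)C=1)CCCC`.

C13H15NO2

Heavy atoms from the SMILES: 13 C, 1 N, 2 O.
Implicit hydrogens by atom environment:
  3 × C: 2 H each → 6
  3 × C: no H
  2 × C: 3 H each → 6
  2 × C (aromatic): 1 H each → 2
  2 × C (aromatic): no H
  2 × O: no H
  1 × C: 1 H
  1 × N (aromatic): no H
  Total hydrogens = 15.
Molecular formula: C13H15NO2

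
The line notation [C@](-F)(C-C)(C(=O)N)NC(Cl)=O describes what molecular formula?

C5H8ClFN2O2

Heavy atoms from the SMILES: 5 C, 1 Cl, 1 F, 2 N, 2 O.
Implicit hydrogens by atom environment:
  3 × C: no H
  2 × O: no H
  1 × C: 3 H
  1 × C: 2 H
  1 × Cl: no H
  1 × F: no H
  1 × N: 2 H
  1 × N: 1 H
  Total hydrogens = 8.
Molecular formula: C5H8ClFN2O2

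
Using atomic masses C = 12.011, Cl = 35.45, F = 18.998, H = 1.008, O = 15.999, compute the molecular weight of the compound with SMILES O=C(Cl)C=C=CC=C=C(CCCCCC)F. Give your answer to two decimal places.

Molecular formula: C13H16ClFO.
M = 13×12.011 + 1×35.45 + 1×18.998 + 16×1.008 + 1×15.999 = 242.72 g/mol.

242.72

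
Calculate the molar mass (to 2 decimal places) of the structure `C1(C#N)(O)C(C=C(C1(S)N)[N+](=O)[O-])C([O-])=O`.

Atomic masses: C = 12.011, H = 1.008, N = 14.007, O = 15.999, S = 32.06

Molecular formula: C7H6N3O5S-.
M = 7×12.011 + 6×1.008 + 3×14.007 + 5×15.999 + 1×32.06 = 244.20 g/mol.

244.20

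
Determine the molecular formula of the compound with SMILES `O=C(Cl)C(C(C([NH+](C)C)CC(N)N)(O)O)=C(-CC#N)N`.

C11H21ClN5O3+

Heavy atoms from the SMILES: 11 C, 1 Cl, 5 N, 3 O.
Implicit hydrogens by atom environment:
  5 × C: no H
  3 × N: 2 H each → 6
  2 × C: 3 H each → 6
  2 × C: 2 H each → 4
  2 × C: 1 H each → 2
  2 × O: 1 H each → 2
  1 × Cl: no H
  1 × N (charge +1): 1 H
  1 × N: no H
  1 × O: no H
  Total hydrogens = 21.
Net charge +1.
Molecular formula: C11H21ClN5O3+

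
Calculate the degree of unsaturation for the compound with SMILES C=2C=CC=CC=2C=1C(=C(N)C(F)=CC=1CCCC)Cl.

8

Molecular formula from the SMILES: C16H17ClFN.
DoU = (2C + 2 + N − H − X)/2 = (2·16 + 2 + 1 − 17 − 2)/2 = 16/2 = 8.
(Structurally: 2 ring(s) + 6 π bond(s) = 8.)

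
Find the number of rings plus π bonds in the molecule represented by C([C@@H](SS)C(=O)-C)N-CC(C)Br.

Molecular formula from the SMILES: C7H14BrNOS2.
DoU = (2C + 2 + N − H − X)/2 = (2·7 + 2 + 1 − 14 − 1)/2 = 2/2 = 1.
(Structurally: 0 ring(s) + 1 π bond(s) = 1.)

1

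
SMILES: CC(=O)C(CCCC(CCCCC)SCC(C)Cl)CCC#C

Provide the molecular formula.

Heavy atoms from the SMILES: 19 C, 1 Cl, 1 O, 1 S.
Implicit hydrogens by atom environment:
  10 × C: 2 H each → 20
  4 × C: 1 H each → 4
  3 × C: 3 H each → 9
  2 × C: no H
  1 × Cl: no H
  1 × O: no H
  1 × S: no H
  Total hydrogens = 33.
Molecular formula: C19H33ClOS

C19H33ClOS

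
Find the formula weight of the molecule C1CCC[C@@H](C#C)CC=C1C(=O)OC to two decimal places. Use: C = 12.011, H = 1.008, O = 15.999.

192.26

Molecular formula: C12H16O2.
M = 12×12.011 + 16×1.008 + 2×15.999 = 192.26 g/mol.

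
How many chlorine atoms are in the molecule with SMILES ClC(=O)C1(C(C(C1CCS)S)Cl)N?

The symbol for chlorine appears 2 times in the SMILES.

2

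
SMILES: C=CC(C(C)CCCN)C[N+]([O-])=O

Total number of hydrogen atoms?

18

Hydrogens are implicit in SMILES; fill each atom to its normal valence:
  5 × C: 2 H each → 10
  3 × C: 1 H each → 3
  1 × C: 3 H
  1 × N: 2 H
  1 × N (charge +1): no H
  1 × O: no H
  1 × O (charge -1): no H
  Total hydrogens = 18.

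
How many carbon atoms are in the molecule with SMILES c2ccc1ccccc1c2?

The symbol for carbon appears 10 times in the SMILES. Lowercase c denotes aromatic carbon and counts toward C.

10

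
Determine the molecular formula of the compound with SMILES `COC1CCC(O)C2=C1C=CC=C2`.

C11H14O2

Heavy atoms from the SMILES: 11 C, 2 O.
Implicit hydrogens by atom environment:
  4 × C (aromatic): 1 H each → 4
  2 × C: 2 H each → 4
  2 × C: 1 H each → 2
  2 × C (aromatic): no H
  1 × C: 3 H
  1 × O: 1 H
  1 × O: no H
  Total hydrogens = 14.
Molecular formula: C11H14O2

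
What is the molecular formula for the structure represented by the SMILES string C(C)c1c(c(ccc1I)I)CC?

C10H12I2

Heavy atoms from the SMILES: 10 C, 2 I.
Implicit hydrogens by atom environment:
  4 × C (aromatic): no H
  2 × C: 3 H each → 6
  2 × C: 2 H each → 4
  2 × C (aromatic): 1 H each → 2
  2 × I: no H
  Total hydrogens = 12.
Molecular formula: C10H12I2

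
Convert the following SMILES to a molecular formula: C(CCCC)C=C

C7H14

Heavy atoms from the SMILES: 7 C.
Implicit hydrogens by atom environment:
  5 × C: 2 H each → 10
  1 × C: 3 H
  1 × C: 1 H
  Total hydrogens = 14.
Molecular formula: C7H14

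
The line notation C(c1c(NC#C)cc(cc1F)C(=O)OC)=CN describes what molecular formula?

Heavy atoms from the SMILES: 12 C, 1 F, 2 N, 2 O.
Implicit hydrogens by atom environment:
  4 × C (aromatic): no H
  3 × C: 1 H each → 3
  2 × C (aromatic): 1 H each → 2
  2 × C: no H
  2 × O: no H
  1 × C: 3 H
  1 × F: no H
  1 × N: 2 H
  1 × N: 1 H
  Total hydrogens = 11.
Molecular formula: C12H11FN2O2

C12H11FN2O2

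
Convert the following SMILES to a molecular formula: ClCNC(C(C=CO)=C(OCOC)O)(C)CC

Heavy atoms from the SMILES: 11 C, 1 Cl, 1 N, 4 O.
Implicit hydrogens by atom environment:
  3 × C: 3 H each → 9
  3 × C: 2 H each → 6
  3 × C: no H
  2 × C: 1 H each → 2
  2 × O: 1 H each → 2
  2 × O: no H
  1 × Cl: no H
  1 × N: 1 H
  Total hydrogens = 20.
Molecular formula: C11H20ClNO4

C11H20ClNO4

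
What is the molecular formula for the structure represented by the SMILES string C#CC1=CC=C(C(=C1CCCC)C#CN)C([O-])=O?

Heavy atoms from the SMILES: 15 C, 1 N, 2 O.
Implicit hydrogens by atom environment:
  4 × C (aromatic): no H
  4 × C: no H
  3 × C: 2 H each → 6
  2 × C (aromatic): 1 H each → 2
  1 × C: 3 H
  1 × C: 1 H
  1 × N: 2 H
  1 × O: no H
  1 × O (charge -1): no H
  Total hydrogens = 14.
Net charge -1.
Molecular formula: C15H14NO2-

C15H14NO2-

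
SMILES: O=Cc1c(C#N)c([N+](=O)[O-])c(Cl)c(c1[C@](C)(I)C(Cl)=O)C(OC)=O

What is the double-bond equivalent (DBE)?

10

Molecular formula from the SMILES: C13H7Cl2IN2O6.
DoU = (2C + 2 + N − H − X)/2 = (2·13 + 2 + 2 − 7 − 3)/2 = 20/2 = 10.
(Structurally: 1 ring(s) + 9 π bond(s) = 10.)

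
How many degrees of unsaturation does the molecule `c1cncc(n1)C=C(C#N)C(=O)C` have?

Molecular formula from the SMILES: C9H7N3O.
DoU = (2C + 2 + N − H − X)/2 = (2·9 + 2 + 3 − 7 − 0)/2 = 16/2 = 8.
(Structurally: 1 ring(s) + 7 π bond(s) = 8.)

8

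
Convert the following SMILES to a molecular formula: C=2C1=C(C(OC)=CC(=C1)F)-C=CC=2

C11H9FO

Heavy atoms from the SMILES: 11 C, 1 F, 1 O.
Implicit hydrogens by atom environment:
  6 × C (aromatic): 1 H each → 6
  4 × C (aromatic): no H
  1 × C: 3 H
  1 × F: no H
  1 × O: no H
  Total hydrogens = 9.
Molecular formula: C11H9FO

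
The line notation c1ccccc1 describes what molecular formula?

C6H6

Heavy atoms from the SMILES: 6 C.
Implicit hydrogens by atom environment:
  6 × C (aromatic): 1 H each → 6
  Total hydrogens = 6.
Molecular formula: C6H6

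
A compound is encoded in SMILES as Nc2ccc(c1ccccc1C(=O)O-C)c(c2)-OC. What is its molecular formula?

Heavy atoms from the SMILES: 15 C, 1 N, 3 O.
Implicit hydrogens by atom environment:
  7 × C (aromatic): 1 H each → 7
  5 × C (aromatic): no H
  3 × O: no H
  2 × C: 3 H each → 6
  1 × C: no H
  1 × N: 2 H
  Total hydrogens = 15.
Molecular formula: C15H15NO3

C15H15NO3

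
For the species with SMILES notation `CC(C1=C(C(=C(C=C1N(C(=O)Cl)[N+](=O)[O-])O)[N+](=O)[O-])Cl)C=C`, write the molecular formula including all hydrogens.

C11H9Cl2N3O6

Heavy atoms from the SMILES: 11 C, 2 Cl, 3 N, 6 O.
Implicit hydrogens by atom environment:
  5 × C (aromatic): no H
  3 × O: no H
  2 × C: 1 H each → 2
  2 × Cl: no H
  2 × N (charge +1): no H
  2 × O (charge -1): no H
  1 × C: 3 H
  1 × C: 2 H
  1 × C (aromatic): 1 H
  1 × C: no H
  1 × N: no H
  1 × O: 1 H
  Total hydrogens = 9.
Molecular formula: C11H9Cl2N3O6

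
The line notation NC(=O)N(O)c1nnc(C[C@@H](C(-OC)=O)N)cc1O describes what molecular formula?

Heavy atoms from the SMILES: 9 C, 5 N, 5 O.
Implicit hydrogens by atom environment:
  3 × C (aromatic): no H
  3 × O: no H
  2 × C: no H
  2 × N: 2 H each → 4
  2 × N (aromatic): no H
  2 × O: 1 H each → 2
  1 × C: 3 H
  1 × C: 2 H
  1 × C (aromatic): 1 H
  1 × C: 1 H
  1 × N: no H
  Total hydrogens = 13.
Molecular formula: C9H13N5O5

C9H13N5O5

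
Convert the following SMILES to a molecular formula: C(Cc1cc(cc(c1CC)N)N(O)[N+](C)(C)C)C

Heavy atoms from the SMILES: 14 C, 3 N, 1 O.
Implicit hydrogens by atom environment:
  5 × C: 3 H each → 15
  4 × C (aromatic): no H
  3 × C: 2 H each → 6
  2 × C (aromatic): 1 H each → 2
  1 × N: 2 H
  1 × N: no H
  1 × N (charge +1): no H
  1 × O: 1 H
  Total hydrogens = 26.
Net charge +1.
Molecular formula: C14H26N3O+

C14H26N3O+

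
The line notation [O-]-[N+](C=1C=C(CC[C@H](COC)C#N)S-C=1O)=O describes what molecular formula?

Heavy atoms from the SMILES: 10 C, 2 N, 4 O, 1 S.
Implicit hydrogens by atom environment:
  3 × C: 2 H each → 6
  3 × C (aromatic): no H
  2 × O: no H
  1 × C: 3 H
  1 × C (aromatic): 1 H
  1 × C: 1 H
  1 × C: no H
  1 × N (charge +1): no H
  1 × N: no H
  1 × O: 1 H
  1 × O (charge -1): no H
  1 × S (aromatic): no H
  Total hydrogens = 12.
Molecular formula: C10H12N2O4S

C10H12N2O4S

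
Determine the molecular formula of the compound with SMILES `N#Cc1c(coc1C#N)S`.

C6H2N2OS

Heavy atoms from the SMILES: 6 C, 2 N, 1 O, 1 S.
Implicit hydrogens by atom environment:
  3 × C (aromatic): no H
  2 × C: no H
  2 × N: no H
  1 × C (aromatic): 1 H
  1 × O (aromatic): no H
  1 × S: 1 H
  Total hydrogens = 2.
Molecular formula: C6H2N2OS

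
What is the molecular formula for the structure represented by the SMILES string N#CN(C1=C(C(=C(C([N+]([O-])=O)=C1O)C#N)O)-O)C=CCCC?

Heavy atoms from the SMILES: 13 C, 4 N, 5 O.
Implicit hydrogens by atom environment:
  6 × C (aromatic): no H
  3 × N: no H
  3 × O: 1 H each → 3
  2 × C: 2 H each → 4
  2 × C: 1 H each → 2
  2 × C: no H
  1 × C: 3 H
  1 × N (charge +1): no H
  1 × O: no H
  1 × O (charge -1): no H
  Total hydrogens = 12.
Molecular formula: C13H12N4O5

C13H12N4O5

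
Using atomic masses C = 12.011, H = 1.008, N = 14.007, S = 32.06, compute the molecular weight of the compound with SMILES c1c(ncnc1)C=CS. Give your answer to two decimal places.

138.19

Molecular formula: C6H6N2S.
M = 6×12.011 + 6×1.008 + 2×14.007 + 1×32.06 = 138.19 g/mol.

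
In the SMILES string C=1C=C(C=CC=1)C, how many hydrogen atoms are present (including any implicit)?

8

Hydrogens are implicit in SMILES; fill each atom to its normal valence:
  5 × C (aromatic): 1 H each → 5
  1 × C: 3 H
  1 × C (aromatic): no H
  Total hydrogens = 8.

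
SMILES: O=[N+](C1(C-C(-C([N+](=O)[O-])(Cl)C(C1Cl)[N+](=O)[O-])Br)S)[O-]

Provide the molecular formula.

Heavy atoms from the SMILES: 1 Br, 6 C, 2 Cl, 3 N, 6 O, 1 S.
Implicit hydrogens by atom environment:
  3 × C: 1 H each → 3
  3 × N (charge +1): no H
  3 × O: no H
  3 × O (charge -1): no H
  2 × C: no H
  2 × Cl: no H
  1 × Br: no H
  1 × C: 2 H
  1 × S: 1 H
  Total hydrogens = 6.
Molecular formula: C6H6BrCl2N3O6S

C6H6BrCl2N3O6S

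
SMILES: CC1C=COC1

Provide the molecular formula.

C5H8O

Heavy atoms from the SMILES: 5 C, 1 O.
Implicit hydrogens by atom environment:
  3 × C: 1 H each → 3
  1 × C: 3 H
  1 × C: 2 H
  1 × O: no H
  Total hydrogens = 8.
Molecular formula: C5H8O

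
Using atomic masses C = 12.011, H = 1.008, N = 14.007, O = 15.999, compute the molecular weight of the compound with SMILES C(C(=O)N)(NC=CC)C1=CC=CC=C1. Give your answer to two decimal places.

190.25

Molecular formula: C11H14N2O.
M = 11×12.011 + 14×1.008 + 2×14.007 + 1×15.999 = 190.25 g/mol.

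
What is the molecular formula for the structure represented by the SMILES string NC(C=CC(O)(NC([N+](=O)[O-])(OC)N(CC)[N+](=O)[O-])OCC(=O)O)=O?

C10H17N5O10

Heavy atoms from the SMILES: 10 C, 5 N, 10 O.
Implicit hydrogens by atom environment:
  6 × O: no H
  4 × C: no H
  2 × C: 3 H each → 6
  2 × C: 2 H each → 4
  2 × C: 1 H each → 2
  2 × N (charge +1): no H
  2 × O: 1 H each → 2
  2 × O (charge -1): no H
  1 × N: 2 H
  1 × N: 1 H
  1 × N: no H
  Total hydrogens = 17.
Molecular formula: C10H17N5O10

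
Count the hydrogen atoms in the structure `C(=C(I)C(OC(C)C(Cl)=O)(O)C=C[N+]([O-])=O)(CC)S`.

Hydrogens are implicit in SMILES; fill each atom to its normal valence:
  4 × C: no H
  3 × C: 1 H each → 3
  3 × O: no H
  2 × C: 3 H each → 6
  1 × C: 2 H
  1 × Cl: no H
  1 × I: no H
  1 × N (charge +1): no H
  1 × O: 1 H
  1 × O (charge -1): no H
  1 × S: 1 H
  Total hydrogens = 13.

13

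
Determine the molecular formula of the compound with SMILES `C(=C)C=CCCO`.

C6H10O

Heavy atoms from the SMILES: 6 C, 1 O.
Implicit hydrogens by atom environment:
  3 × C: 2 H each → 6
  3 × C: 1 H each → 3
  1 × O: 1 H
  Total hydrogens = 10.
Molecular formula: C6H10O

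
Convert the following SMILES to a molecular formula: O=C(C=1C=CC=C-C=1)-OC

Heavy atoms from the SMILES: 8 C, 2 O.
Implicit hydrogens by atom environment:
  5 × C (aromatic): 1 H each → 5
  2 × O: no H
  1 × C: 3 H
  1 × C (aromatic): no H
  1 × C: no H
  Total hydrogens = 8.
Molecular formula: C8H8O2

C8H8O2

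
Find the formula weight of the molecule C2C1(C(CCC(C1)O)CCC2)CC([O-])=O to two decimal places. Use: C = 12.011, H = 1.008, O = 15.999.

Molecular formula: C12H19O3-.
M = 12×12.011 + 19×1.008 + 3×15.999 = 211.28 g/mol.

211.28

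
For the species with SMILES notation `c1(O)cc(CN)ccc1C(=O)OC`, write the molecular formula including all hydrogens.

Heavy atoms from the SMILES: 9 C, 1 N, 3 O.
Implicit hydrogens by atom environment:
  3 × C (aromatic): 1 H each → 3
  3 × C (aromatic): no H
  2 × O: no H
  1 × C: 3 H
  1 × C: 2 H
  1 × C: no H
  1 × N: 2 H
  1 × O: 1 H
  Total hydrogens = 11.
Molecular formula: C9H11NO3

C9H11NO3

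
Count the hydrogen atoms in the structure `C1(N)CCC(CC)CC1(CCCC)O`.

25

Hydrogens are implicit in SMILES; fill each atom to its normal valence:
  7 × C: 2 H each → 14
  2 × C: 3 H each → 6
  2 × C: 1 H each → 2
  1 × C: no H
  1 × N: 2 H
  1 × O: 1 H
  Total hydrogens = 25.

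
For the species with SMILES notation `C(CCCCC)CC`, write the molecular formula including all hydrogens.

C8H18

Heavy atoms from the SMILES: 8 C.
Implicit hydrogens by atom environment:
  6 × C: 2 H each → 12
  2 × C: 3 H each → 6
  Total hydrogens = 18.
Molecular formula: C8H18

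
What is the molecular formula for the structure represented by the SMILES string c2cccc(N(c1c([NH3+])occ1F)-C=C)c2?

C12H12FN2O+

Heavy atoms from the SMILES: 12 C, 1 F, 2 N, 1 O.
Implicit hydrogens by atom environment:
  6 × C (aromatic): 1 H each → 6
  4 × C (aromatic): no H
  1 × C: 2 H
  1 × C: 1 H
  1 × F: no H
  1 × N (charge +1): 3 H
  1 × N: no H
  1 × O (aromatic): no H
  Total hydrogens = 12.
Net charge +1.
Molecular formula: C12H12FN2O+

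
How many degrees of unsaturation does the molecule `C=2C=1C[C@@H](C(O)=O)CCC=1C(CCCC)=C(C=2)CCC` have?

Molecular formula from the SMILES: C18H26O2.
DoU = (2C + 2 + N − H − X)/2 = (2·18 + 2 + 0 − 26 − 0)/2 = 12/2 = 6.
(Structurally: 2 ring(s) + 4 π bond(s) = 6.)

6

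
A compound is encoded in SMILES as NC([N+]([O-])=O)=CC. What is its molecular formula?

C3H6N2O2

Heavy atoms from the SMILES: 3 C, 2 N, 2 O.
Implicit hydrogens by atom environment:
  1 × C: 3 H
  1 × C: 1 H
  1 × C: no H
  1 × N: 2 H
  1 × N (charge +1): no H
  1 × O: no H
  1 × O (charge -1): no H
  Total hydrogens = 6.
Molecular formula: C3H6N2O2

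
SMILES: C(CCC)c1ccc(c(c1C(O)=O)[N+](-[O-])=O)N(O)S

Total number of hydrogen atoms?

Hydrogens are implicit in SMILES; fill each atom to its normal valence:
  4 × C (aromatic): no H
  3 × C: 2 H each → 6
  2 × C (aromatic): 1 H each → 2
  2 × O: 1 H each → 2
  2 × O: no H
  1 × C: 3 H
  1 × C: no H
  1 × N: no H
  1 × N (charge +1): no H
  1 × O (charge -1): no H
  1 × S: 1 H
  Total hydrogens = 14.

14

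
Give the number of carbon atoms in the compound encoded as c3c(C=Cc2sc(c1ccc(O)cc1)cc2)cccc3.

18

The symbol for carbon appears 18 times in the SMILES. Lowercase c denotes aromatic carbon and counts toward C.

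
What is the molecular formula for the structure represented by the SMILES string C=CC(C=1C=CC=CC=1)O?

Heavy atoms from the SMILES: 9 C, 1 O.
Implicit hydrogens by atom environment:
  5 × C (aromatic): 1 H each → 5
  2 × C: 1 H each → 2
  1 × C: 2 H
  1 × C (aromatic): no H
  1 × O: 1 H
  Total hydrogens = 10.
Molecular formula: C9H10O

C9H10O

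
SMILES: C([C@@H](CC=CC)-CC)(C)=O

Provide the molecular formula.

Heavy atoms from the SMILES: 9 C, 1 O.
Implicit hydrogens by atom environment:
  3 × C: 3 H each → 9
  3 × C: 1 H each → 3
  2 × C: 2 H each → 4
  1 × C: no H
  1 × O: no H
  Total hydrogens = 16.
Molecular formula: C9H16O

C9H16O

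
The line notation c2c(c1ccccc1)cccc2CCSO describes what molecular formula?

Heavy atoms from the SMILES: 14 C, 1 O, 1 S.
Implicit hydrogens by atom environment:
  9 × C (aromatic): 1 H each → 9
  3 × C (aromatic): no H
  2 × C: 2 H each → 4
  1 × O: 1 H
  1 × S: no H
  Total hydrogens = 14.
Molecular formula: C14H14OS

C14H14OS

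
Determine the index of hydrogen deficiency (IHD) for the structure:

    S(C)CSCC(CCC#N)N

2

Molecular formula from the SMILES: C7H14N2S2.
DoU = (2C + 2 + N − H − X)/2 = (2·7 + 2 + 2 − 14 − 0)/2 = 4/2 = 2.
(Structurally: 0 ring(s) + 2 π bond(s) = 2.)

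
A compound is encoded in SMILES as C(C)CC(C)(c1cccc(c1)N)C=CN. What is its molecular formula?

Heavy atoms from the SMILES: 13 C, 2 N.
Implicit hydrogens by atom environment:
  4 × C (aromatic): 1 H each → 4
  2 × C: 3 H each → 6
  2 × C: 2 H each → 4
  2 × C: 1 H each → 2
  2 × C (aromatic): no H
  2 × N: 2 H each → 4
  1 × C: no H
  Total hydrogens = 20.
Molecular formula: C13H20N2

C13H20N2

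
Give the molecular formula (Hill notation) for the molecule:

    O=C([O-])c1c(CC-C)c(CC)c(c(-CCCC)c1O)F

Heavy atoms from the SMILES: 16 C, 1 F, 3 O.
Implicit hydrogens by atom environment:
  6 × C: 2 H each → 12
  6 × C (aromatic): no H
  3 × C: 3 H each → 9
  1 × C: no H
  1 × F: no H
  1 × O: 1 H
  1 × O: no H
  1 × O (charge -1): no H
  Total hydrogens = 22.
Net charge -1.
Molecular formula: C16H22FO3-

C16H22FO3-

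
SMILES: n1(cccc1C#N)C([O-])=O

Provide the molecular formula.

Heavy atoms from the SMILES: 6 C, 2 N, 2 O.
Implicit hydrogens by atom environment:
  3 × C (aromatic): 1 H each → 3
  2 × C: no H
  1 × C (aromatic): no H
  1 × N (aromatic): no H
  1 × N: no H
  1 × O: no H
  1 × O (charge -1): no H
  Total hydrogens = 3.
Net charge -1.
Molecular formula: C6H3N2O2-

C6H3N2O2-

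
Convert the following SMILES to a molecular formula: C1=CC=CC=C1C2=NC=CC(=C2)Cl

C11H8ClN

Heavy atoms from the SMILES: 11 C, 1 Cl, 1 N.
Implicit hydrogens by atom environment:
  8 × C (aromatic): 1 H each → 8
  3 × C (aromatic): no H
  1 × Cl: no H
  1 × N (aromatic): no H
  Total hydrogens = 8.
Molecular formula: C11H8ClN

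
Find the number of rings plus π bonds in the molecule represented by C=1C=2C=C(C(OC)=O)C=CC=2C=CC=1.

Molecular formula from the SMILES: C12H10O2.
DoU = (2C + 2 + N − H − X)/2 = (2·12 + 2 + 0 − 10 − 0)/2 = 16/2 = 8.
(Structurally: 2 ring(s) + 6 π bond(s) = 8.)

8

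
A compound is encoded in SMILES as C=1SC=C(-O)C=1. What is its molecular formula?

Heavy atoms from the SMILES: 4 C, 1 O, 1 S.
Implicit hydrogens by atom environment:
  3 × C (aromatic): 1 H each → 3
  1 × C (aromatic): no H
  1 × O: 1 H
  1 × S (aromatic): no H
  Total hydrogens = 4.
Molecular formula: C4H4OS

C4H4OS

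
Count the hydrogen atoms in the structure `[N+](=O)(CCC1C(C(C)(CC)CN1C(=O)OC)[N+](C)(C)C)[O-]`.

28

Hydrogens are implicit in SMILES; fill each atom to its normal valence:
  6 × C: 3 H each → 18
  4 × C: 2 H each → 8
  3 × O: no H
  2 × C: 1 H each → 2
  2 × C: no H
  2 × N (charge +1): no H
  1 × N: no H
  1 × O (charge -1): no H
  Total hydrogens = 28.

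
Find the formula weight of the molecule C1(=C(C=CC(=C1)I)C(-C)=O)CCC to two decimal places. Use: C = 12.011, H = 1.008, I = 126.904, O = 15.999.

Molecular formula: C11H13IO.
M = 11×12.011 + 13×1.008 + 1×126.904 + 1×15.999 = 288.13 g/mol.

288.13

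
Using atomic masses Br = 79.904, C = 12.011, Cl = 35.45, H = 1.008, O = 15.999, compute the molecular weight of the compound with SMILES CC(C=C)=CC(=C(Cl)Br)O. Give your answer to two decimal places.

Molecular formula: C7H8BrClO.
M = 1×79.904 + 7×12.011 + 1×35.45 + 8×1.008 + 1×15.999 = 223.49 g/mol.

223.49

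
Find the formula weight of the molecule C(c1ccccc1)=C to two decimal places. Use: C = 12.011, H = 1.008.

104.15

Molecular formula: C8H8.
M = 8×12.011 + 8×1.008 = 104.15 g/mol.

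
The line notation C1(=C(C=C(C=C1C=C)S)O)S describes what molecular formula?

Heavy atoms from the SMILES: 8 C, 1 O, 2 S.
Implicit hydrogens by atom environment:
  4 × C (aromatic): no H
  2 × C (aromatic): 1 H each → 2
  2 × S: 1 H each → 2
  1 × C: 2 H
  1 × C: 1 H
  1 × O: 1 H
  Total hydrogens = 8.
Molecular formula: C8H8OS2

C8H8OS2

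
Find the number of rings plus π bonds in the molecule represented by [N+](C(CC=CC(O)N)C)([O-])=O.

2

Molecular formula from the SMILES: C6H12N2O3.
DoU = (2C + 2 + N − H − X)/2 = (2·6 + 2 + 2 − 12 − 0)/2 = 4/2 = 2.
(Structurally: 0 ring(s) + 2 π bond(s) = 2.)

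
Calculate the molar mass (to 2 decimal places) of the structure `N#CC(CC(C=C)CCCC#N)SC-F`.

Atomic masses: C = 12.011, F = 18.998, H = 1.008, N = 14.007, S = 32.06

Molecular formula: C11H15FN2S.
M = 11×12.011 + 1×18.998 + 15×1.008 + 2×14.007 + 1×32.06 = 226.31 g/mol.

226.31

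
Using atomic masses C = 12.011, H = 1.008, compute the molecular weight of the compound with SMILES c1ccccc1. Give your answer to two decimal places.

78.11

Molecular formula: C6H6.
M = 6×12.011 + 6×1.008 = 78.11 g/mol.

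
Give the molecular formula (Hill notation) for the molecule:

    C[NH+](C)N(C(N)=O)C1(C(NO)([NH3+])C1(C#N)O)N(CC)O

Heavy atoms from the SMILES: 9 C, 7 N, 4 O.
Implicit hydrogens by atom environment:
  5 × C: no H
  3 × C: 3 H each → 9
  3 × N: no H
  3 × O: 1 H each → 3
  1 × C: 2 H
  1 × N (charge +1): 3 H
  1 × N: 2 H
  1 × N: 1 H
  1 × N (charge +1): 1 H
  1 × O: no H
  Total hydrogens = 21.
Net charge +2.
Molecular formula: [C9H21N7O4]2+

[C9H21N7O4]2+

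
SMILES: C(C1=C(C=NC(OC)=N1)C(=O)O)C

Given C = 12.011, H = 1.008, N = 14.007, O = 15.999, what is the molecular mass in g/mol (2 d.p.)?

182.18

Molecular formula: C8H10N2O3.
M = 8×12.011 + 10×1.008 + 2×14.007 + 3×15.999 = 182.18 g/mol.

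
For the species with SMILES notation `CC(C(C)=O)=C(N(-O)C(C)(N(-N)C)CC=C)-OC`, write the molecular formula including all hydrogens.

Heavy atoms from the SMILES: 12 C, 3 N, 3 O.
Implicit hydrogens by atom environment:
  5 × C: 3 H each → 15
  4 × C: no H
  2 × C: 2 H each → 4
  2 × N: no H
  2 × O: no H
  1 × C: 1 H
  1 × N: 2 H
  1 × O: 1 H
  Total hydrogens = 23.
Molecular formula: C12H23N3O3

C12H23N3O3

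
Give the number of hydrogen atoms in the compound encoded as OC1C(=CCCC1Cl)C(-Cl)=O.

8

Hydrogens are implicit in SMILES; fill each atom to its normal valence:
  3 × C: 1 H each → 3
  2 × C: 2 H each → 4
  2 × C: no H
  2 × Cl: no H
  1 × O: 1 H
  1 × O: no H
  Total hydrogens = 8.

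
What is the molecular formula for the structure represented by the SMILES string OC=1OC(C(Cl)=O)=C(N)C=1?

C5H4ClNO3

Heavy atoms from the SMILES: 5 C, 1 Cl, 1 N, 3 O.
Implicit hydrogens by atom environment:
  3 × C (aromatic): no H
  1 × C (aromatic): 1 H
  1 × C: no H
  1 × Cl: no H
  1 × N: 2 H
  1 × O: 1 H
  1 × O (aromatic): no H
  1 × O: no H
  Total hydrogens = 4.
Molecular formula: C5H4ClNO3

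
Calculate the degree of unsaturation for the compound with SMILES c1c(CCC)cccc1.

Molecular formula from the SMILES: C9H12.
DoU = (2C + 2 + N − H − X)/2 = (2·9 + 2 + 0 − 12 − 0)/2 = 8/2 = 4.
(Structurally: 1 ring(s) + 3 π bond(s) = 4.)

4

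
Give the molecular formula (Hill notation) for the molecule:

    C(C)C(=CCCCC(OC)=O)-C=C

C11H18O2

Heavy atoms from the SMILES: 11 C, 2 O.
Implicit hydrogens by atom environment:
  5 × C: 2 H each → 10
  2 × C: 3 H each → 6
  2 × C: 1 H each → 2
  2 × C: no H
  2 × O: no H
  Total hydrogens = 18.
Molecular formula: C11H18O2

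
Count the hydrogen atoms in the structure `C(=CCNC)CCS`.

13

Hydrogens are implicit in SMILES; fill each atom to its normal valence:
  3 × C: 2 H each → 6
  2 × C: 1 H each → 2
  1 × C: 3 H
  1 × N: 1 H
  1 × S: 1 H
  Total hydrogens = 13.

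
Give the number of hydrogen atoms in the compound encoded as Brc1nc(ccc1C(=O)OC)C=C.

Hydrogens are implicit in SMILES; fill each atom to its normal valence:
  3 × C (aromatic): no H
  2 × C (aromatic): 1 H each → 2
  2 × O: no H
  1 × Br: no H
  1 × C: 3 H
  1 × C: 2 H
  1 × C: 1 H
  1 × C: no H
  1 × N (aromatic): no H
  Total hydrogens = 8.

8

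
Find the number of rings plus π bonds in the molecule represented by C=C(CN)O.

1

Molecular formula from the SMILES: C3H7NO.
DoU = (2C + 2 + N − H − X)/2 = (2·3 + 2 + 1 − 7 − 0)/2 = 2/2 = 1.
(Structurally: 0 ring(s) + 1 π bond(s) = 1.)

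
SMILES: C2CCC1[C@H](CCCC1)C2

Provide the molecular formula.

C10H18

Heavy atoms from the SMILES: 10 C.
Implicit hydrogens by atom environment:
  8 × C: 2 H each → 16
  2 × C: 1 H each → 2
  Total hydrogens = 18.
Molecular formula: C10H18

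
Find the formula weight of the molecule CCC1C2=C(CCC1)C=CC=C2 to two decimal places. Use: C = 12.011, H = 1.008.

Molecular formula: C12H16.
M = 12×12.011 + 16×1.008 = 160.26 g/mol.

160.26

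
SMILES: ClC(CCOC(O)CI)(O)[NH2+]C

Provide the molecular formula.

C6H14ClINO3+

Heavy atoms from the SMILES: 6 C, 1 Cl, 1 I, 1 N, 3 O.
Implicit hydrogens by atom environment:
  3 × C: 2 H each → 6
  2 × O: 1 H each → 2
  1 × C: 3 H
  1 × C: 1 H
  1 × C: no H
  1 × Cl: no H
  1 × I: no H
  1 × N (charge +1): 2 H
  1 × O: no H
  Total hydrogens = 14.
Net charge +1.
Molecular formula: C6H14ClINO3+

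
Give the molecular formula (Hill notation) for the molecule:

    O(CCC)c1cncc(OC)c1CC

Heavy atoms from the SMILES: 11 C, 1 N, 2 O.
Implicit hydrogens by atom environment:
  3 × C: 3 H each → 9
  3 × C: 2 H each → 6
  3 × C (aromatic): no H
  2 × C (aromatic): 1 H each → 2
  2 × O: no H
  1 × N (aromatic): no H
  Total hydrogens = 17.
Molecular formula: C11H17NO2

C11H17NO2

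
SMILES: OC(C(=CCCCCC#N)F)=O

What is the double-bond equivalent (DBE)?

4

Molecular formula from the SMILES: C8H10FNO2.
DoU = (2C + 2 + N − H − X)/2 = (2·8 + 2 + 1 − 10 − 1)/2 = 8/2 = 4.
(Structurally: 0 ring(s) + 4 π bond(s) = 4.)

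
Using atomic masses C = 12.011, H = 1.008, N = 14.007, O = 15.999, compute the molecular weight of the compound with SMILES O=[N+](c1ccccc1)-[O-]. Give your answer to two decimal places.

123.11

Molecular formula: C6H5NO2.
M = 6×12.011 + 5×1.008 + 1×14.007 + 2×15.999 = 123.11 g/mol.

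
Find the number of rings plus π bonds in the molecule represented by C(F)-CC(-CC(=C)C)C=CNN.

2

Molecular formula from the SMILES: C9H17FN2.
DoU = (2C + 2 + N − H − X)/2 = (2·9 + 2 + 2 − 17 − 1)/2 = 4/2 = 2.
(Structurally: 0 ring(s) + 2 π bond(s) = 2.)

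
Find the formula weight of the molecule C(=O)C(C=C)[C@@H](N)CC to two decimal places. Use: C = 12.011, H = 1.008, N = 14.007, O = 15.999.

Molecular formula: C7H13NO.
M = 7×12.011 + 13×1.008 + 1×14.007 + 1×15.999 = 127.19 g/mol.

127.19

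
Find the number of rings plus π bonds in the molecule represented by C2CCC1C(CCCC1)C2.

2

Molecular formula from the SMILES: C10H18.
DoU = (2C + 2 + N − H − X)/2 = (2·10 + 2 + 0 − 18 − 0)/2 = 4/2 = 2.
(Structurally: 2 ring(s) + 0 π bond(s) = 2.)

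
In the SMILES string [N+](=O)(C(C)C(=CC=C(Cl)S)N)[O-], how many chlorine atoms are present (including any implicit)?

The symbol for chlorine appears 1 time in the SMILES.

1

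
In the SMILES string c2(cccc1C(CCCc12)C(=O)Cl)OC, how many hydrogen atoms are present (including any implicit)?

13

Hydrogens are implicit in SMILES; fill each atom to its normal valence:
  3 × C: 2 H each → 6
  3 × C (aromatic): 1 H each → 3
  3 × C (aromatic): no H
  2 × O: no H
  1 × C: 3 H
  1 × C: 1 H
  1 × C: no H
  1 × Cl: no H
  Total hydrogens = 13.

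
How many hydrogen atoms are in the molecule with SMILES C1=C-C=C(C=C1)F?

Hydrogens are implicit in SMILES; fill each atom to its normal valence:
  5 × C (aromatic): 1 H each → 5
  1 × C (aromatic): no H
  1 × F: no H
  Total hydrogens = 5.

5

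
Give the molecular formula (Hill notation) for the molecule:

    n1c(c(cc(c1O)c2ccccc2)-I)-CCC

C14H14INO

Heavy atoms from the SMILES: 14 C, 1 I, 1 N, 1 O.
Implicit hydrogens by atom environment:
  6 × C (aromatic): 1 H each → 6
  5 × C (aromatic): no H
  2 × C: 2 H each → 4
  1 × C: 3 H
  1 × I: no H
  1 × N (aromatic): no H
  1 × O: 1 H
  Total hydrogens = 14.
Molecular formula: C14H14INO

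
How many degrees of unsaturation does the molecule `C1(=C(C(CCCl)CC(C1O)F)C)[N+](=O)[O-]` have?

Molecular formula from the SMILES: C9H13ClFNO3.
DoU = (2C + 2 + N − H − X)/2 = (2·9 + 2 + 1 − 13 − 2)/2 = 6/2 = 3.
(Structurally: 1 ring(s) + 2 π bond(s) = 3.)

3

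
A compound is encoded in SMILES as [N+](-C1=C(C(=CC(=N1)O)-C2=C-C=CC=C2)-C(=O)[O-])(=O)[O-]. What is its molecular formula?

C12H7N2O5-

Heavy atoms from the SMILES: 12 C, 2 N, 5 O.
Implicit hydrogens by atom environment:
  6 × C (aromatic): 1 H each → 6
  5 × C (aromatic): no H
  2 × O: no H
  2 × O (charge -1): no H
  1 × C: no H
  1 × N (aromatic): no H
  1 × N (charge +1): no H
  1 × O: 1 H
  Total hydrogens = 7.
Net charge -1.
Molecular formula: C12H7N2O5-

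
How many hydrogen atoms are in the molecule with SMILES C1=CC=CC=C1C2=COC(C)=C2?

Hydrogens are implicit in SMILES; fill each atom to its normal valence:
  7 × C (aromatic): 1 H each → 7
  3 × C (aromatic): no H
  1 × C: 3 H
  1 × O (aromatic): no H
  Total hydrogens = 10.

10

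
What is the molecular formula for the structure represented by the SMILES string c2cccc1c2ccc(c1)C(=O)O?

Heavy atoms from the SMILES: 11 C, 2 O.
Implicit hydrogens by atom environment:
  7 × C (aromatic): 1 H each → 7
  3 × C (aromatic): no H
  1 × C: no H
  1 × O: 1 H
  1 × O: no H
  Total hydrogens = 8.
Molecular formula: C11H8O2

C11H8O2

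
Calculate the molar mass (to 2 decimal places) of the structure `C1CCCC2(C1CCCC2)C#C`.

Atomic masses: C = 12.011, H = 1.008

Molecular formula: C12H18.
M = 12×12.011 + 18×1.008 = 162.28 g/mol.

162.28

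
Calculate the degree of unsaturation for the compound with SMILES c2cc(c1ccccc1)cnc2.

Molecular formula from the SMILES: C11H9N.
DoU = (2C + 2 + N − H − X)/2 = (2·11 + 2 + 1 − 9 − 0)/2 = 16/2 = 8.
(Structurally: 2 ring(s) + 6 π bond(s) = 8.)

8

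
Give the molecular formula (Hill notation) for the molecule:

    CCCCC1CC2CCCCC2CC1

C14H26

Heavy atoms from the SMILES: 14 C.
Implicit hydrogens by atom environment:
  10 × C: 2 H each → 20
  3 × C: 1 H each → 3
  1 × C: 3 H
  Total hydrogens = 26.
Molecular formula: C14H26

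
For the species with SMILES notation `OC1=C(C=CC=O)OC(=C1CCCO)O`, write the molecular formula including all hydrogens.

Heavy atoms from the SMILES: 10 C, 5 O.
Implicit hydrogens by atom environment:
  4 × C (aromatic): no H
  3 × C: 2 H each → 6
  3 × C: 1 H each → 3
  3 × O: 1 H each → 3
  1 × O (aromatic): no H
  1 × O: no H
  Total hydrogens = 12.
Molecular formula: C10H12O5

C10H12O5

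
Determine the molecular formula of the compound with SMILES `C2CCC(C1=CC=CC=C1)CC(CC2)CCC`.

C17H26

Heavy atoms from the SMILES: 17 C.
Implicit hydrogens by atom environment:
  8 × C: 2 H each → 16
  5 × C (aromatic): 1 H each → 5
  2 × C: 1 H each → 2
  1 × C: 3 H
  1 × C (aromatic): no H
  Total hydrogens = 26.
Molecular formula: C17H26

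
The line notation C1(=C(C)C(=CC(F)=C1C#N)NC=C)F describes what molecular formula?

C10H8F2N2

Heavy atoms from the SMILES: 10 C, 2 F, 2 N.
Implicit hydrogens by atom environment:
  5 × C (aromatic): no H
  2 × F: no H
  1 × C: 3 H
  1 × C: 2 H
  1 × C (aromatic): 1 H
  1 × C: 1 H
  1 × C: no H
  1 × N: 1 H
  1 × N: no H
  Total hydrogens = 8.
Molecular formula: C10H8F2N2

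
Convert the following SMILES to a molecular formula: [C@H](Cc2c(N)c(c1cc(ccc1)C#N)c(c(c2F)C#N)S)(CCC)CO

C20H20FN3OS

Heavy atoms from the SMILES: 20 C, 1 F, 3 N, 1 O, 1 S.
Implicit hydrogens by atom environment:
  8 × C (aromatic): no H
  4 × C: 2 H each → 8
  4 × C (aromatic): 1 H each → 4
  2 × C: no H
  2 × N: no H
  1 × C: 3 H
  1 × C: 1 H
  1 × F: no H
  1 × N: 2 H
  1 × O: 1 H
  1 × S: 1 H
  Total hydrogens = 20.
Molecular formula: C20H20FN3OS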